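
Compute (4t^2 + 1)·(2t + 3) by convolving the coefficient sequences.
Ascending coefficients: a = [1, 0, 4], b = [3, 2]. c[0] = 1×3 = 3; c[1] = 1×2 + 0×3 = 2; c[2] = 0×2 + 4×3 = 12; c[3] = 4×2 = 8. Result coefficients: [3, 2, 12, 8] → 8t^3 + 12t^2 + 2t + 3

8t^3 + 12t^2 + 2t + 3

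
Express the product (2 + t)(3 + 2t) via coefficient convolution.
Ascending coefficients: a = [2, 1], b = [3, 2]. c[0] = 2×3 = 6; c[1] = 2×2 + 1×3 = 7; c[2] = 1×2 = 2. Result coefficients: [6, 7, 2] → 6 + 7t + 2t^2

6 + 7t + 2t^2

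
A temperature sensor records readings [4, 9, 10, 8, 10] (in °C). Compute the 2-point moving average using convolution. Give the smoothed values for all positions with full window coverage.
2-point moving average kernel = [1, 1]. Apply in 'valid' mode (full window coverage): avg[0] = (4 + 9) / 2 = 6.5; avg[1] = (9 + 10) / 2 = 9.5; avg[2] = (10 + 8) / 2 = 9.0; avg[3] = (8 + 10) / 2 = 9.0. Smoothed values: [6.5, 9.5, 9.0, 9.0]

[6.5, 9.5, 9.0, 9.0]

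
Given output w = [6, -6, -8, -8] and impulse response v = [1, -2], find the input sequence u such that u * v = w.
Deconvolve w=[6, -6, -8, -8] by v=[1, -2]. Since v[0]=1, solve forward: u[0] = w[0] / 1 = 6; u[1] = (w[1] - 6×-2) / 1 = 6; u[2] = (w[2] - 6×-2) / 1 = 4. So u = [6, 6, 4]. Check by forward convolution: w[0] = 6×1 = 6; w[1] = 6×-2 + 6×1 = -6; w[2] = 6×-2 + 4×1 = -8; w[3] = 4×-2 = -8

[6, 6, 4]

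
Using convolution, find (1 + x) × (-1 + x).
Ascending coefficients: a = [1, 1], b = [-1, 1]. c[0] = 1×-1 = -1; c[1] = 1×1 + 1×-1 = 0; c[2] = 1×1 = 1. Result coefficients: [-1, 0, 1] → -1 + x^2

-1 + x^2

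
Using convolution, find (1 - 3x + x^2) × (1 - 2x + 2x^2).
Ascending coefficients: a = [1, -3, 1], b = [1, -2, 2]. c[0] = 1×1 = 1; c[1] = 1×-2 + -3×1 = -5; c[2] = 1×2 + -3×-2 + 1×1 = 9; c[3] = -3×2 + 1×-2 = -8; c[4] = 1×2 = 2. Result coefficients: [1, -5, 9, -8, 2] → 1 - 5x + 9x^2 - 8x^3 + 2x^4

1 - 5x + 9x^2 - 8x^3 + 2x^4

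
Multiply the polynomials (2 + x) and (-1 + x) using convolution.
Ascending coefficients: a = [2, 1], b = [-1, 1]. c[0] = 2×-1 = -2; c[1] = 2×1 + 1×-1 = 1; c[2] = 1×1 = 1. Result coefficients: [-2, 1, 1] → -2 + x + x^2

-2 + x + x^2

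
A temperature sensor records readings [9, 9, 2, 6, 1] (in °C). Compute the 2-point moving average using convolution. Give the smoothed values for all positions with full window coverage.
2-point moving average kernel = [1, 1]. Apply in 'valid' mode (full window coverage): avg[0] = (9 + 9) / 2 = 9.0; avg[1] = (9 + 2) / 2 = 5.5; avg[2] = (2 + 6) / 2 = 4.0; avg[3] = (6 + 1) / 2 = 3.5. Smoothed values: [9.0, 5.5, 4.0, 3.5]

[9.0, 5.5, 4.0, 3.5]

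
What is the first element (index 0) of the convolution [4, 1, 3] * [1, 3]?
Use y[k] = Σ_i a[i]·b[k-i] at k=0. y[0] = 4×1 = 4

4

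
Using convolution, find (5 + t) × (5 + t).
Ascending coefficients: a = [5, 1], b = [5, 1]. c[0] = 5×5 = 25; c[1] = 5×1 + 1×5 = 10; c[2] = 1×1 = 1. Result coefficients: [25, 10, 1] → 25 + 10t + t^2

25 + 10t + t^2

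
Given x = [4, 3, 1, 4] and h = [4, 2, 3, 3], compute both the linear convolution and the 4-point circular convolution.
Linear: y_lin[0] = 4×4 = 16; y_lin[1] = 4×2 + 3×4 = 20; y_lin[2] = 4×3 + 3×2 + 1×4 = 22; y_lin[3] = 4×3 + 3×3 + 1×2 + 4×4 = 39; y_lin[4] = 3×3 + 1×3 + 4×2 = 20; y_lin[5] = 1×3 + 4×3 = 15; y_lin[6] = 4×3 = 12 → [16, 20, 22, 39, 20, 15, 12]. Circular (length 4): y[0] = 4×4 + 3×3 + 1×3 + 4×2 = 36; y[1] = 4×2 + 3×4 + 1×3 + 4×3 = 35; y[2] = 4×3 + 3×2 + 1×4 + 4×3 = 34; y[3] = 4×3 + 3×3 + 1×2 + 4×4 = 39 → [36, 35, 34, 39]

Linear: [16, 20, 22, 39, 20, 15, 12], Circular: [36, 35, 34, 39]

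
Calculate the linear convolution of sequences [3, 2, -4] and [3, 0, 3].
y[0] = 3×3 = 9; y[1] = 3×0 + 2×3 = 6; y[2] = 3×3 + 2×0 + -4×3 = -3; y[3] = 2×3 + -4×0 = 6; y[4] = -4×3 = -12

[9, 6, -3, 6, -12]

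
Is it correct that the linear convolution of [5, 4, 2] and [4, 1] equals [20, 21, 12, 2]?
Recompute linear convolution of [5, 4, 2] and [4, 1]: y[0] = 5×4 = 20; y[1] = 5×1 + 4×4 = 21; y[2] = 4×1 + 2×4 = 12; y[3] = 2×1 = 2 → [20, 21, 12, 2]. Given [20, 21, 12, 2] matches, so answer: Yes

Yes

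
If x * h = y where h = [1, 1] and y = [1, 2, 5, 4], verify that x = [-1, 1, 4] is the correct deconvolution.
Forward-compute [-1, 1, 4] * [1, 1]: y[0] = -1×1 = -1; y[1] = -1×1 + 1×1 = 0; y[2] = 1×1 + 4×1 = 5; y[3] = 4×1 = 4 → [-1, 0, 5, 4]. Does not match given y = [1, 2, 5, 4].

Not verified. [-1, 1, 4] * [1, 1] = [-1, 0, 5, 4], which differs from [1, 2, 5, 4] at index 0.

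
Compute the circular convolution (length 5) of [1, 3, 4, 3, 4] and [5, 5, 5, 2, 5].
Use y[k] = Σ_j x[j]·h[(k-j) mod 5]. y[0] = 1×5 + 3×5 + 4×2 + 3×5 + 4×5 = 63; y[1] = 1×5 + 3×5 + 4×5 + 3×2 + 4×5 = 66; y[2] = 1×5 + 3×5 + 4×5 + 3×5 + 4×2 = 63; y[3] = 1×2 + 3×5 + 4×5 + 3×5 + 4×5 = 72; y[4] = 1×5 + 3×2 + 4×5 + 3×5 + 4×5 = 66. Result: [63, 66, 63, 72, 66]

[63, 66, 63, 72, 66]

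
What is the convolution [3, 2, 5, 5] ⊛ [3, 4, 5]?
y[0] = 3×3 = 9; y[1] = 3×4 + 2×3 = 18; y[2] = 3×5 + 2×4 + 5×3 = 38; y[3] = 2×5 + 5×4 + 5×3 = 45; y[4] = 5×5 + 5×4 = 45; y[5] = 5×5 = 25

[9, 18, 38, 45, 45, 25]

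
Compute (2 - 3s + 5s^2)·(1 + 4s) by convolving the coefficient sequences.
Ascending coefficients: a = [2, -3, 5], b = [1, 4]. c[0] = 2×1 = 2; c[1] = 2×4 + -3×1 = 5; c[2] = -3×4 + 5×1 = -7; c[3] = 5×4 = 20. Result coefficients: [2, 5, -7, 20] → 2 + 5s - 7s^2 + 20s^3

2 + 5s - 7s^2 + 20s^3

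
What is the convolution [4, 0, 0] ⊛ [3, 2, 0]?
y[0] = 4×3 = 12; y[1] = 4×2 + 0×3 = 8; y[2] = 4×0 + 0×2 + 0×3 = 0; y[3] = 0×0 + 0×2 = 0; y[4] = 0×0 = 0

[12, 8, 0, 0, 0]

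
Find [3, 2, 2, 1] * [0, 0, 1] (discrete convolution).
y[0] = 3×0 = 0; y[1] = 3×0 + 2×0 = 0; y[2] = 3×1 + 2×0 + 2×0 = 3; y[3] = 2×1 + 2×0 + 1×0 = 2; y[4] = 2×1 + 1×0 = 2; y[5] = 1×1 = 1

[0, 0, 3, 2, 2, 1]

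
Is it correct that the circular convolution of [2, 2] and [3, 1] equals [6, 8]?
Recompute circular convolution of [2, 2] and [3, 1]: y[0] = 2×3 + 2×1 = 8; y[1] = 2×1 + 2×3 = 8 → [8, 8]. Compare to given [6, 8]: they differ at index 0: given 6, correct 8, so answer: No

No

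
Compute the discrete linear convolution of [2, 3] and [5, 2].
y[0] = 2×5 = 10; y[1] = 2×2 + 3×5 = 19; y[2] = 3×2 = 6

[10, 19, 6]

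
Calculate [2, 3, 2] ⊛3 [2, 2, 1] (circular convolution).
Use y[k] = Σ_j x[j]·h[(k-j) mod 3]. y[0] = 2×2 + 3×1 + 2×2 = 11; y[1] = 2×2 + 3×2 + 2×1 = 12; y[2] = 2×1 + 3×2 + 2×2 = 12. Result: [11, 12, 12]

[11, 12, 12]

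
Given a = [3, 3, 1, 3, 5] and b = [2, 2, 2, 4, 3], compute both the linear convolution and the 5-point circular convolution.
Linear: y_lin[0] = 3×2 = 6; y_lin[1] = 3×2 + 3×2 = 12; y_lin[2] = 3×2 + 3×2 + 1×2 = 14; y_lin[3] = 3×4 + 3×2 + 1×2 + 3×2 = 26; y_lin[4] = 3×3 + 3×4 + 1×2 + 3×2 + 5×2 = 39; y_lin[5] = 3×3 + 1×4 + 3×2 + 5×2 = 29; y_lin[6] = 1×3 + 3×4 + 5×2 = 25; y_lin[7] = 3×3 + 5×4 = 29; y_lin[8] = 5×3 = 15 → [6, 12, 14, 26, 39, 29, 25, 29, 15]. Circular (length 5): y[0] = 3×2 + 3×3 + 1×4 + 3×2 + 5×2 = 35; y[1] = 3×2 + 3×2 + 1×3 + 3×4 + 5×2 = 37; y[2] = 3×2 + 3×2 + 1×2 + 3×3 + 5×4 = 43; y[3] = 3×4 + 3×2 + 1×2 + 3×2 + 5×3 = 41; y[4] = 3×3 + 3×4 + 1×2 + 3×2 + 5×2 = 39 → [35, 37, 43, 41, 39]

Linear: [6, 12, 14, 26, 39, 29, 25, 29, 15], Circular: [35, 37, 43, 41, 39]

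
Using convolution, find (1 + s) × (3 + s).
Ascending coefficients: a = [1, 1], b = [3, 1]. c[0] = 1×3 = 3; c[1] = 1×1 + 1×3 = 4; c[2] = 1×1 = 1. Result coefficients: [3, 4, 1] → 3 + 4s + s^2

3 + 4s + s^2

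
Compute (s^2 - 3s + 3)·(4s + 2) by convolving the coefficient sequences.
Ascending coefficients: a = [3, -3, 1], b = [2, 4]. c[0] = 3×2 = 6; c[1] = 3×4 + -3×2 = 6; c[2] = -3×4 + 1×2 = -10; c[3] = 1×4 = 4. Result coefficients: [6, 6, -10, 4] → 4s^3 - 10s^2 + 6s + 6

4s^3 - 10s^2 + 6s + 6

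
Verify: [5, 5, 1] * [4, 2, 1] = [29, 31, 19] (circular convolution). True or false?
Recompute circular convolution of [5, 5, 1] and [4, 2, 1]: y[0] = 5×4 + 5×1 + 1×2 = 27; y[1] = 5×2 + 5×4 + 1×1 = 31; y[2] = 5×1 + 5×2 + 1×4 = 19 → [27, 31, 19]. Compare to given [29, 31, 19]: they differ at index 0: given 29, correct 27, so answer: No

No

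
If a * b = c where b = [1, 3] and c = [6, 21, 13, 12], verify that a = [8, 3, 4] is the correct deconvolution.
Forward-compute [8, 3, 4] * [1, 3]: c[0] = 8×1 = 8; c[1] = 8×3 + 3×1 = 27; c[2] = 3×3 + 4×1 = 13; c[3] = 4×3 = 12 → [8, 27, 13, 12]. Does not match given c = [6, 21, 13, 12].

Not verified. [8, 3, 4] * [1, 3] = [8, 27, 13, 12], which differs from [6, 21, 13, 12] at index 0.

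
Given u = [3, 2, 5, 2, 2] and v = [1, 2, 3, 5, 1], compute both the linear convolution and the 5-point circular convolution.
Linear: y_lin[0] = 3×1 = 3; y_lin[1] = 3×2 + 2×1 = 8; y_lin[2] = 3×3 + 2×2 + 5×1 = 18; y_lin[3] = 3×5 + 2×3 + 5×2 + 2×1 = 33; y_lin[4] = 3×1 + 2×5 + 5×3 + 2×2 + 2×1 = 34; y_lin[5] = 2×1 + 5×5 + 2×3 + 2×2 = 37; y_lin[6] = 5×1 + 2×5 + 2×3 = 21; y_lin[7] = 2×1 + 2×5 = 12; y_lin[8] = 2×1 = 2 → [3, 8, 18, 33, 34, 37, 21, 12, 2]. Circular (length 5): y[0] = 3×1 + 2×1 + 5×5 + 2×3 + 2×2 = 40; y[1] = 3×2 + 2×1 + 5×1 + 2×5 + 2×3 = 29; y[2] = 3×3 + 2×2 + 5×1 + 2×1 + 2×5 = 30; y[3] = 3×5 + 2×3 + 5×2 + 2×1 + 2×1 = 35; y[4] = 3×1 + 2×5 + 5×3 + 2×2 + 2×1 = 34 → [40, 29, 30, 35, 34]

Linear: [3, 8, 18, 33, 34, 37, 21, 12, 2], Circular: [40, 29, 30, 35, 34]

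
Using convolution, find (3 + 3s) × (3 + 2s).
Ascending coefficients: a = [3, 3], b = [3, 2]. c[0] = 3×3 = 9; c[1] = 3×2 + 3×3 = 15; c[2] = 3×2 = 6. Result coefficients: [9, 15, 6] → 9 + 15s + 6s^2

9 + 15s + 6s^2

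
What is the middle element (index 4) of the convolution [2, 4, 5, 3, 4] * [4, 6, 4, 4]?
Use y[k] = Σ_i a[i]·b[k-i] at k=4. y[4] = 4×4 + 5×4 + 3×6 + 4×4 = 70

70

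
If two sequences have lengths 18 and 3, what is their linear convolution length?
Linear/full convolution length: m + n - 1 = 18 + 3 - 1 = 20

20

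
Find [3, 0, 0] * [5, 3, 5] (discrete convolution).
y[0] = 3×5 = 15; y[1] = 3×3 + 0×5 = 9; y[2] = 3×5 + 0×3 + 0×5 = 15; y[3] = 0×5 + 0×3 = 0; y[4] = 0×5 = 0

[15, 9, 15, 0, 0]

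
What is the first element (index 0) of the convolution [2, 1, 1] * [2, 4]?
Use y[k] = Σ_i a[i]·b[k-i] at k=0. y[0] = 2×2 = 4

4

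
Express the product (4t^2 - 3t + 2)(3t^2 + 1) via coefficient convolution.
Ascending coefficients: a = [2, -3, 4], b = [1, 0, 3]. c[0] = 2×1 = 2; c[1] = 2×0 + -3×1 = -3; c[2] = 2×3 + -3×0 + 4×1 = 10; c[3] = -3×3 + 4×0 = -9; c[4] = 4×3 = 12. Result coefficients: [2, -3, 10, -9, 12] → 12t^4 - 9t^3 + 10t^2 - 3t + 2

12t^4 - 9t^3 + 10t^2 - 3t + 2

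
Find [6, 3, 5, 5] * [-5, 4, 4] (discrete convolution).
y[0] = 6×-5 = -30; y[1] = 6×4 + 3×-5 = 9; y[2] = 6×4 + 3×4 + 5×-5 = 11; y[3] = 3×4 + 5×4 + 5×-5 = 7; y[4] = 5×4 + 5×4 = 40; y[5] = 5×4 = 20

[-30, 9, 11, 7, 40, 20]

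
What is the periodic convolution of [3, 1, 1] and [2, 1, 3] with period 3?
Use y[k] = Σ_j a[j]·b[(k-j) mod 3]. y[0] = 3×2 + 1×3 + 1×1 = 10; y[1] = 3×1 + 1×2 + 1×3 = 8; y[2] = 3×3 + 1×1 + 1×2 = 12. Result: [10, 8, 12]

[10, 8, 12]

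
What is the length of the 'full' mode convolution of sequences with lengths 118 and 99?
Linear/full convolution length: m + n - 1 = 118 + 99 - 1 = 216

216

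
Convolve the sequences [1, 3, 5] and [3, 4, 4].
y[0] = 1×3 = 3; y[1] = 1×4 + 3×3 = 13; y[2] = 1×4 + 3×4 + 5×3 = 31; y[3] = 3×4 + 5×4 = 32; y[4] = 5×4 = 20

[3, 13, 31, 32, 20]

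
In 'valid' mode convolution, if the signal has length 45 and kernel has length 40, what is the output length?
'Valid' mode counts only positions where the kernel fully overlaps the signal: m - n + 1 = 45 - 40 + 1 = 6

6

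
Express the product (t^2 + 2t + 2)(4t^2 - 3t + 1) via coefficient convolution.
Ascending coefficients: a = [2, 2, 1], b = [1, -3, 4]. c[0] = 2×1 = 2; c[1] = 2×-3 + 2×1 = -4; c[2] = 2×4 + 2×-3 + 1×1 = 3; c[3] = 2×4 + 1×-3 = 5; c[4] = 1×4 = 4. Result coefficients: [2, -4, 3, 5, 4] → 4t^4 + 5t^3 + 3t^2 - 4t + 2

4t^4 + 5t^3 + 3t^2 - 4t + 2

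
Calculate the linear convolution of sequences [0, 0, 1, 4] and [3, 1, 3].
y[0] = 0×3 = 0; y[1] = 0×1 + 0×3 = 0; y[2] = 0×3 + 0×1 + 1×3 = 3; y[3] = 0×3 + 1×1 + 4×3 = 13; y[4] = 1×3 + 4×1 = 7; y[5] = 4×3 = 12

[0, 0, 3, 13, 7, 12]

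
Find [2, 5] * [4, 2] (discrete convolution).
y[0] = 2×4 = 8; y[1] = 2×2 + 5×4 = 24; y[2] = 5×2 = 10

[8, 24, 10]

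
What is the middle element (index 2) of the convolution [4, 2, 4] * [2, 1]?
Use y[k] = Σ_i a[i]·b[k-i] at k=2. y[2] = 2×1 + 4×2 = 10

10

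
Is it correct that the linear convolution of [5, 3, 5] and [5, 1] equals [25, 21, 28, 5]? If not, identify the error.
Recompute linear convolution of [5, 3, 5] and [5, 1]: y[0] = 5×5 = 25; y[1] = 5×1 + 3×5 = 20; y[2] = 3×1 + 5×5 = 28; y[3] = 5×1 = 5 → [25, 20, 28, 5]. Compare to given [25, 21, 28, 5]: they differ at index 1: given 21, correct 20, so answer: No

No. Error at index 1: given 21, correct 20.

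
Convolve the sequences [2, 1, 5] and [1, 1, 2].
y[0] = 2×1 = 2; y[1] = 2×1 + 1×1 = 3; y[2] = 2×2 + 1×1 + 5×1 = 10; y[3] = 1×2 + 5×1 = 7; y[4] = 5×2 = 10

[2, 3, 10, 7, 10]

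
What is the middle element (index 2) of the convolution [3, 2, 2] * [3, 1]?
Use y[k] = Σ_i a[i]·b[k-i] at k=2. y[2] = 2×1 + 2×3 = 8

8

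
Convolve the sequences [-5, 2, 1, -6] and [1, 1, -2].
y[0] = -5×1 = -5; y[1] = -5×1 + 2×1 = -3; y[2] = -5×-2 + 2×1 + 1×1 = 13; y[3] = 2×-2 + 1×1 + -6×1 = -9; y[4] = 1×-2 + -6×1 = -8; y[5] = -6×-2 = 12

[-5, -3, 13, -9, -8, 12]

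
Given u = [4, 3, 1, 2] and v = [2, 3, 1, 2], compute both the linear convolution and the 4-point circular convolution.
Linear: y_lin[0] = 4×2 = 8; y_lin[1] = 4×3 + 3×2 = 18; y_lin[2] = 4×1 + 3×3 + 1×2 = 15; y_lin[3] = 4×2 + 3×1 + 1×3 + 2×2 = 18; y_lin[4] = 3×2 + 1×1 + 2×3 = 13; y_lin[5] = 1×2 + 2×1 = 4; y_lin[6] = 2×2 = 4 → [8, 18, 15, 18, 13, 4, 4]. Circular (length 4): y[0] = 4×2 + 3×2 + 1×1 + 2×3 = 21; y[1] = 4×3 + 3×2 + 1×2 + 2×1 = 22; y[2] = 4×1 + 3×3 + 1×2 + 2×2 = 19; y[3] = 4×2 + 3×1 + 1×3 + 2×2 = 18 → [21, 22, 19, 18]

Linear: [8, 18, 15, 18, 13, 4, 4], Circular: [21, 22, 19, 18]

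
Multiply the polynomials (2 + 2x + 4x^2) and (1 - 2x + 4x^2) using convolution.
Ascending coefficients: a = [2, 2, 4], b = [1, -2, 4]. c[0] = 2×1 = 2; c[1] = 2×-2 + 2×1 = -2; c[2] = 2×4 + 2×-2 + 4×1 = 8; c[3] = 2×4 + 4×-2 = 0; c[4] = 4×4 = 16. Result coefficients: [2, -2, 8, 0, 16] → 2 - 2x + 8x^2 + 16x^4

2 - 2x + 8x^2 + 16x^4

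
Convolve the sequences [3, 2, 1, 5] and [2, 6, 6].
y[0] = 3×2 = 6; y[1] = 3×6 + 2×2 = 22; y[2] = 3×6 + 2×6 + 1×2 = 32; y[3] = 2×6 + 1×6 + 5×2 = 28; y[4] = 1×6 + 5×6 = 36; y[5] = 5×6 = 30

[6, 22, 32, 28, 36, 30]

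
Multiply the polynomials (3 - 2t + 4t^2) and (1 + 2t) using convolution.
Ascending coefficients: a = [3, -2, 4], b = [1, 2]. c[0] = 3×1 = 3; c[1] = 3×2 + -2×1 = 4; c[2] = -2×2 + 4×1 = 0; c[3] = 4×2 = 8. Result coefficients: [3, 4, 0, 8] → 3 + 4t + 8t^3

3 + 4t + 8t^3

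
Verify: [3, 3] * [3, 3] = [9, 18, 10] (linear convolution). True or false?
Recompute linear convolution of [3, 3] and [3, 3]: y[0] = 3×3 = 9; y[1] = 3×3 + 3×3 = 18; y[2] = 3×3 = 9 → [9, 18, 9]. Compare to given [9, 18, 10]: they differ at index 2: given 10, correct 9, so answer: No

No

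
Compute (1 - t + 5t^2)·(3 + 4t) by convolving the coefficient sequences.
Ascending coefficients: a = [1, -1, 5], b = [3, 4]. c[0] = 1×3 = 3; c[1] = 1×4 + -1×3 = 1; c[2] = -1×4 + 5×3 = 11; c[3] = 5×4 = 20. Result coefficients: [3, 1, 11, 20] → 3 + t + 11t^2 + 20t^3

3 + t + 11t^2 + 20t^3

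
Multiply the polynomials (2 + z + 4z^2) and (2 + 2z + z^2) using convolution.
Ascending coefficients: a = [2, 1, 4], b = [2, 2, 1]. c[0] = 2×2 = 4; c[1] = 2×2 + 1×2 = 6; c[2] = 2×1 + 1×2 + 4×2 = 12; c[3] = 1×1 + 4×2 = 9; c[4] = 4×1 = 4. Result coefficients: [4, 6, 12, 9, 4] → 4 + 6z + 12z^2 + 9z^3 + 4z^4

4 + 6z + 12z^2 + 9z^3 + 4z^4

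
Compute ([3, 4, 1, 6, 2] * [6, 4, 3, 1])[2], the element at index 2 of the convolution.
Use y[k] = Σ_i a[i]·b[k-i] at k=2. y[2] = 3×3 + 4×4 + 1×6 = 31

31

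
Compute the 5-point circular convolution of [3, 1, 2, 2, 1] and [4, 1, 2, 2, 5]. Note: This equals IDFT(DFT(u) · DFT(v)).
Either evaluate y[k] = Σ_j u[j]·v[(k-j) mod 5] directly, or use IDFT(DFT(u) · DFT(v)). y[0] = 3×4 + 1×5 + 2×2 + 2×2 + 1×1 = 26; y[1] = 3×1 + 1×4 + 2×5 + 2×2 + 1×2 = 23; y[2] = 3×2 + 1×1 + 2×4 + 2×5 + 1×2 = 27; y[3] = 3×2 + 1×2 + 2×1 + 2×4 + 1×5 = 23; y[4] = 3×5 + 1×2 + 2×2 + 2×1 + 1×4 = 27. Result: [26, 23, 27, 23, 27]

[26, 23, 27, 23, 27]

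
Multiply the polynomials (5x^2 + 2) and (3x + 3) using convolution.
Ascending coefficients: a = [2, 0, 5], b = [3, 3]. c[0] = 2×3 = 6; c[1] = 2×3 + 0×3 = 6; c[2] = 0×3 + 5×3 = 15; c[3] = 5×3 = 15. Result coefficients: [6, 6, 15, 15] → 15x^3 + 15x^2 + 6x + 6

15x^3 + 15x^2 + 6x + 6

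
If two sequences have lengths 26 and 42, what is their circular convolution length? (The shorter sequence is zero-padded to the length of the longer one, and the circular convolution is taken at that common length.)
Circular convolution (zero-padding the shorter input) has length max(m, n) = max(26, 42) = 42

42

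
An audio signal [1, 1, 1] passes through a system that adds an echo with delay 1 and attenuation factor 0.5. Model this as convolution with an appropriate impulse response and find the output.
Direct-path + delayed-attenuated-path model → impulse response h = [1, 0.5] (1 at lag 0, 0.5 at lag 1). Output y[n] = x[n] + 0.5·x[n - 1] (with x[n] = 0 outside 0..2): y[0] = 1 + 0.5×0 = 1; y[1] = 1 + 0.5×1 = 1.5; y[2] = 1 + 0.5×1 = 1.5; y[3] = 0 + 0.5×1 = 0.5. So y = [1, 1.5, 1.5, 0.5]

[1, 1.5, 1.5, 0.5]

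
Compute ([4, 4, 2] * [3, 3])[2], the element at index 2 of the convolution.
Use y[k] = Σ_i a[i]·b[k-i] at k=2. y[2] = 4×3 + 2×3 = 18

18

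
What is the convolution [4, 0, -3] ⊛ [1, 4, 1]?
y[0] = 4×1 = 4; y[1] = 4×4 + 0×1 = 16; y[2] = 4×1 + 0×4 + -3×1 = 1; y[3] = 0×1 + -3×4 = -12; y[4] = -3×1 = -3

[4, 16, 1, -12, -3]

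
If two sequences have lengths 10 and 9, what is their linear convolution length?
Linear/full convolution length: m + n - 1 = 10 + 9 - 1 = 18

18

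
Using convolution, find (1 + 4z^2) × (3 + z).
Ascending coefficients: a = [1, 0, 4], b = [3, 1]. c[0] = 1×3 = 3; c[1] = 1×1 + 0×3 = 1; c[2] = 0×1 + 4×3 = 12; c[3] = 4×1 = 4. Result coefficients: [3, 1, 12, 4] → 3 + z + 12z^2 + 4z^3

3 + z + 12z^2 + 4z^3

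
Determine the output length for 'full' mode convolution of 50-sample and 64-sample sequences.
Linear/full convolution length: m + n - 1 = 50 + 64 - 1 = 113

113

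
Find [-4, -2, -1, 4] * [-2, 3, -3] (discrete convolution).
y[0] = -4×-2 = 8; y[1] = -4×3 + -2×-2 = -8; y[2] = -4×-3 + -2×3 + -1×-2 = 8; y[3] = -2×-3 + -1×3 + 4×-2 = -5; y[4] = -1×-3 + 4×3 = 15; y[5] = 4×-3 = -12

[8, -8, 8, -5, 15, -12]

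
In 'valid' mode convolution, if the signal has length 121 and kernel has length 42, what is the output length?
'Valid' mode counts only positions where the kernel fully overlaps the signal: m - n + 1 = 121 - 42 + 1 = 80

80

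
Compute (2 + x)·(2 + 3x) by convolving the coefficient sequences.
Ascending coefficients: a = [2, 1], b = [2, 3]. c[0] = 2×2 = 4; c[1] = 2×3 + 1×2 = 8; c[2] = 1×3 = 3. Result coefficients: [4, 8, 3] → 4 + 8x + 3x^2

4 + 8x + 3x^2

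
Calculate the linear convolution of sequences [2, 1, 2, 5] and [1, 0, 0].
y[0] = 2×1 = 2; y[1] = 2×0 + 1×1 = 1; y[2] = 2×0 + 1×0 + 2×1 = 2; y[3] = 1×0 + 2×0 + 5×1 = 5; y[4] = 2×0 + 5×0 = 0; y[5] = 5×0 = 0

[2, 1, 2, 5, 0, 0]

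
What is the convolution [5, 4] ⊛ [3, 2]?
y[0] = 5×3 = 15; y[1] = 5×2 + 4×3 = 22; y[2] = 4×2 = 8

[15, 22, 8]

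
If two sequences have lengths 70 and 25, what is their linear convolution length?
Linear/full convolution length: m + n - 1 = 70 + 25 - 1 = 94

94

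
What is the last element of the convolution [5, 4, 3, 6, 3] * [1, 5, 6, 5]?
Use y[k] = Σ_i a[i]·b[k-i] at k=7. y[7] = 3×5 = 15

15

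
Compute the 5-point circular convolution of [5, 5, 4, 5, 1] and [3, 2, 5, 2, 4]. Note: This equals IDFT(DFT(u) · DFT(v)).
Either evaluate y[k] = Σ_j u[j]·v[(k-j) mod 5] directly, or use IDFT(DFT(u) · DFT(v)). y[0] = 5×3 + 5×4 + 4×2 + 5×5 + 1×2 = 70; y[1] = 5×2 + 5×3 + 4×4 + 5×2 + 1×5 = 56; y[2] = 5×5 + 5×2 + 4×3 + 5×4 + 1×2 = 69; y[3] = 5×2 + 5×5 + 4×2 + 5×3 + 1×4 = 62; y[4] = 5×4 + 5×2 + 4×5 + 5×2 + 1×3 = 63. Result: [70, 56, 69, 62, 63]

[70, 56, 69, 62, 63]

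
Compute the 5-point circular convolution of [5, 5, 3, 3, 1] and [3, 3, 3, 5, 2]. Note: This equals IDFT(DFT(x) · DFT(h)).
Either evaluate y[k] = Σ_j x[j]·h[(k-j) mod 5] directly, or use IDFT(DFT(x) · DFT(h)). y[0] = 5×3 + 5×2 + 3×5 + 3×3 + 1×3 = 52; y[1] = 5×3 + 5×3 + 3×2 + 3×5 + 1×3 = 54; y[2] = 5×3 + 5×3 + 3×3 + 3×2 + 1×5 = 50; y[3] = 5×5 + 5×3 + 3×3 + 3×3 + 1×2 = 60; y[4] = 5×2 + 5×5 + 3×3 + 3×3 + 1×3 = 56. Result: [52, 54, 50, 60, 56]

[52, 54, 50, 60, 56]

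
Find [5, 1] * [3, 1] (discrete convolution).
y[0] = 5×3 = 15; y[1] = 5×1 + 1×3 = 8; y[2] = 1×1 = 1

[15, 8, 1]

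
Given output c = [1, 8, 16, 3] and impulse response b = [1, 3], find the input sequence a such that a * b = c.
Deconvolve c=[1, 8, 16, 3] by b=[1, 3]. Since b[0]=1, solve forward: a[0] = c[0] / 1 = 1; a[1] = (c[1] - 1×3) / 1 = 5; a[2] = (c[2] - 5×3) / 1 = 1. So a = [1, 5, 1]. Check by forward convolution: c[0] = 1×1 = 1; c[1] = 1×3 + 5×1 = 8; c[2] = 5×3 + 1×1 = 16; c[3] = 1×3 = 3

[1, 5, 1]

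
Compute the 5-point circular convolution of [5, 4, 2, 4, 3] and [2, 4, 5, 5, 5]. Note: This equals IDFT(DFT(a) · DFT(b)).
Either evaluate y[k] = Σ_j a[j]·b[(k-j) mod 5] directly, or use IDFT(DFT(a) · DFT(b)). y[0] = 5×2 + 4×5 + 2×5 + 4×5 + 3×4 = 72; y[1] = 5×4 + 4×2 + 2×5 + 4×5 + 3×5 = 73; y[2] = 5×5 + 4×4 + 2×2 + 4×5 + 3×5 = 80; y[3] = 5×5 + 4×5 + 2×4 + 4×2 + 3×5 = 76; y[4] = 5×5 + 4×5 + 2×5 + 4×4 + 3×2 = 77. Result: [72, 73, 80, 76, 77]

[72, 73, 80, 76, 77]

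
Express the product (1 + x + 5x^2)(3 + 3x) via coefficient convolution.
Ascending coefficients: a = [1, 1, 5], b = [3, 3]. c[0] = 1×3 = 3; c[1] = 1×3 + 1×3 = 6; c[2] = 1×3 + 5×3 = 18; c[3] = 5×3 = 15. Result coefficients: [3, 6, 18, 15] → 3 + 6x + 18x^2 + 15x^3

3 + 6x + 18x^2 + 15x^3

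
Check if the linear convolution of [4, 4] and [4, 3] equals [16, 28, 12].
Recompute linear convolution of [4, 4] and [4, 3]: y[0] = 4×4 = 16; y[1] = 4×3 + 4×4 = 28; y[2] = 4×3 = 12 → [16, 28, 12]. Given [16, 28, 12] matches, so answer: Yes

Yes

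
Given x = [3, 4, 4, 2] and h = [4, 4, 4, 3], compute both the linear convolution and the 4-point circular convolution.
Linear: y_lin[0] = 3×4 = 12; y_lin[1] = 3×4 + 4×4 = 28; y_lin[2] = 3×4 + 4×4 + 4×4 = 44; y_lin[3] = 3×3 + 4×4 + 4×4 + 2×4 = 49; y_lin[4] = 4×3 + 4×4 + 2×4 = 36; y_lin[5] = 4×3 + 2×4 = 20; y_lin[6] = 2×3 = 6 → [12, 28, 44, 49, 36, 20, 6]. Circular (length 4): y[0] = 3×4 + 4×3 + 4×4 + 2×4 = 48; y[1] = 3×4 + 4×4 + 4×3 + 2×4 = 48; y[2] = 3×4 + 4×4 + 4×4 + 2×3 = 50; y[3] = 3×3 + 4×4 + 4×4 + 2×4 = 49 → [48, 48, 50, 49]

Linear: [12, 28, 44, 49, 36, 20, 6], Circular: [48, 48, 50, 49]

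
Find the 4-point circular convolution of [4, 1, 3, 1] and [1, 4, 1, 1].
Use y[k] = Σ_j a[j]·b[(k-j) mod 4]. y[0] = 4×1 + 1×1 + 3×1 + 1×4 = 12; y[1] = 4×4 + 1×1 + 3×1 + 1×1 = 21; y[2] = 4×1 + 1×4 + 3×1 + 1×1 = 12; y[3] = 4×1 + 1×1 + 3×4 + 1×1 = 18. Result: [12, 21, 12, 18]

[12, 21, 12, 18]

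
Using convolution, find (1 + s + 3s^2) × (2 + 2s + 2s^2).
Ascending coefficients: a = [1, 1, 3], b = [2, 2, 2]. c[0] = 1×2 = 2; c[1] = 1×2 + 1×2 = 4; c[2] = 1×2 + 1×2 + 3×2 = 10; c[3] = 1×2 + 3×2 = 8; c[4] = 3×2 = 6. Result coefficients: [2, 4, 10, 8, 6] → 2 + 4s + 10s^2 + 8s^3 + 6s^4

2 + 4s + 10s^2 + 8s^3 + 6s^4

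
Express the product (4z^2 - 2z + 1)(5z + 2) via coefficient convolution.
Ascending coefficients: a = [1, -2, 4], b = [2, 5]. c[0] = 1×2 = 2; c[1] = 1×5 + -2×2 = 1; c[2] = -2×5 + 4×2 = -2; c[3] = 4×5 = 20. Result coefficients: [2, 1, -2, 20] → 20z^3 - 2z^2 + z + 2

20z^3 - 2z^2 + z + 2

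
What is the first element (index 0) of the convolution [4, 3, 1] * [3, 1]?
Use y[k] = Σ_i a[i]·b[k-i] at k=0. y[0] = 4×3 = 12

12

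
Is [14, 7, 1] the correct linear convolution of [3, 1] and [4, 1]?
Recompute linear convolution of [3, 1] and [4, 1]: y[0] = 3×4 = 12; y[1] = 3×1 + 1×4 = 7; y[2] = 1×1 = 1 → [12, 7, 1]. Compare to given [14, 7, 1]: they differ at index 0: given 14, correct 12, so answer: No

No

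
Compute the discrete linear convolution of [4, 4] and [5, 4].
y[0] = 4×5 = 20; y[1] = 4×4 + 4×5 = 36; y[2] = 4×4 = 16

[20, 36, 16]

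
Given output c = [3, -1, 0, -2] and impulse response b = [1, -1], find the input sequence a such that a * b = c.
Deconvolve c=[3, -1, 0, -2] by b=[1, -1]. Since b[0]=1, solve forward: a[0] = c[0] / 1 = 3; a[1] = (c[1] - 3×-1) / 1 = 2; a[2] = (c[2] - 2×-1) / 1 = 2. So a = [3, 2, 2]. Check by forward convolution: c[0] = 3×1 = 3; c[1] = 3×-1 + 2×1 = -1; c[2] = 2×-1 + 2×1 = 0; c[3] = 2×-1 = -2

[3, 2, 2]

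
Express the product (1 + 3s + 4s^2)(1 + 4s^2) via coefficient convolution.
Ascending coefficients: a = [1, 3, 4], b = [1, 0, 4]. c[0] = 1×1 = 1; c[1] = 1×0 + 3×1 = 3; c[2] = 1×4 + 3×0 + 4×1 = 8; c[3] = 3×4 + 4×0 = 12; c[4] = 4×4 = 16. Result coefficients: [1, 3, 8, 12, 16] → 1 + 3s + 8s^2 + 12s^3 + 16s^4

1 + 3s + 8s^2 + 12s^3 + 16s^4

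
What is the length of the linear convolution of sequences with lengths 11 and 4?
Linear/full convolution length: m + n - 1 = 11 + 4 - 1 = 14

14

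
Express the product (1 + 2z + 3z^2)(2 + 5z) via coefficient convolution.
Ascending coefficients: a = [1, 2, 3], b = [2, 5]. c[0] = 1×2 = 2; c[1] = 1×5 + 2×2 = 9; c[2] = 2×5 + 3×2 = 16; c[3] = 3×5 = 15. Result coefficients: [2, 9, 16, 15] → 2 + 9z + 16z^2 + 15z^3

2 + 9z + 16z^2 + 15z^3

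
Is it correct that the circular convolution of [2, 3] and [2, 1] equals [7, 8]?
Recompute circular convolution of [2, 3] and [2, 1]: y[0] = 2×2 + 3×1 = 7; y[1] = 2×1 + 3×2 = 8 → [7, 8]. Given [7, 8] matches, so answer: Yes

Yes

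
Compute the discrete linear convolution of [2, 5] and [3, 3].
y[0] = 2×3 = 6; y[1] = 2×3 + 5×3 = 21; y[2] = 5×3 = 15

[6, 21, 15]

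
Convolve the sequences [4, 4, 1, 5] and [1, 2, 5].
y[0] = 4×1 = 4; y[1] = 4×2 + 4×1 = 12; y[2] = 4×5 + 4×2 + 1×1 = 29; y[3] = 4×5 + 1×2 + 5×1 = 27; y[4] = 1×5 + 5×2 = 15; y[5] = 5×5 = 25

[4, 12, 29, 27, 15, 25]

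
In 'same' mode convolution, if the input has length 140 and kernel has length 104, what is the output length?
'Same' mode returns an output with the same length as the input: 140

140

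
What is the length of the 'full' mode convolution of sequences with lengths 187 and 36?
Linear/full convolution length: m + n - 1 = 187 + 36 - 1 = 222

222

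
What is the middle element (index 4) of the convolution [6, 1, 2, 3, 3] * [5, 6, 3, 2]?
Use y[k] = Σ_i a[i]·b[k-i] at k=4. y[4] = 1×2 + 2×3 + 3×6 + 3×5 = 41

41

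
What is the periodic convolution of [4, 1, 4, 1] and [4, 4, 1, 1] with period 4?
Use y[k] = Σ_j x[j]·h[(k-j) mod 4]. y[0] = 4×4 + 1×1 + 4×1 + 1×4 = 25; y[1] = 4×4 + 1×4 + 4×1 + 1×1 = 25; y[2] = 4×1 + 1×4 + 4×4 + 1×1 = 25; y[3] = 4×1 + 1×1 + 4×4 + 1×4 = 25. Result: [25, 25, 25, 25]

[25, 25, 25, 25]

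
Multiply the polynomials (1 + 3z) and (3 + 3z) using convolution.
Ascending coefficients: a = [1, 3], b = [3, 3]. c[0] = 1×3 = 3; c[1] = 1×3 + 3×3 = 12; c[2] = 3×3 = 9. Result coefficients: [3, 12, 9] → 3 + 12z + 9z^2

3 + 12z + 9z^2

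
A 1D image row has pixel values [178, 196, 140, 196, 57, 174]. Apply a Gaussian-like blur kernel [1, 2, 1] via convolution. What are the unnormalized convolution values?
Convolve image row [178, 196, 140, 196, 57, 174] with kernel [1, 2, 1]: y[0] = 178×1 = 178; y[1] = 178×2 + 196×1 = 552; y[2] = 178×1 + 196×2 + 140×1 = 710; y[3] = 196×1 + 140×2 + 196×1 = 672; y[4] = 140×1 + 196×2 + 57×1 = 589; y[5] = 196×1 + 57×2 + 174×1 = 484; y[6] = 57×1 + 174×2 = 405; y[7] = 174×1 = 174 → [178, 552, 710, 672, 589, 484, 405, 174]. Normalization factor = sum(kernel) = 4.

[178, 552, 710, 672, 589, 484, 405, 174]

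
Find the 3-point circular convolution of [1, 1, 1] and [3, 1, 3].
Use y[k] = Σ_j s[j]·t[(k-j) mod 3]. y[0] = 1×3 + 1×3 + 1×1 = 7; y[1] = 1×1 + 1×3 + 1×3 = 7; y[2] = 1×3 + 1×1 + 1×3 = 7. Result: [7, 7, 7]

[7, 7, 7]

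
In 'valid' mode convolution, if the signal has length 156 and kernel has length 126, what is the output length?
'Valid' mode counts only positions where the kernel fully overlaps the signal: m - n + 1 = 156 - 126 + 1 = 31

31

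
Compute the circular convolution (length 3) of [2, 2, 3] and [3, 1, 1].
Use y[k] = Σ_j a[j]·b[(k-j) mod 3]. y[0] = 2×3 + 2×1 + 3×1 = 11; y[1] = 2×1 + 2×3 + 3×1 = 11; y[2] = 2×1 + 2×1 + 3×3 = 13. Result: [11, 11, 13]

[11, 11, 13]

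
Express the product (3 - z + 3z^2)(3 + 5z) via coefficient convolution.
Ascending coefficients: a = [3, -1, 3], b = [3, 5]. c[0] = 3×3 = 9; c[1] = 3×5 + -1×3 = 12; c[2] = -1×5 + 3×3 = 4; c[3] = 3×5 = 15. Result coefficients: [9, 12, 4, 15] → 9 + 12z + 4z^2 + 15z^3

9 + 12z + 4z^2 + 15z^3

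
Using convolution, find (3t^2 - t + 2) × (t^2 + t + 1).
Ascending coefficients: a = [2, -1, 3], b = [1, 1, 1]. c[0] = 2×1 = 2; c[1] = 2×1 + -1×1 = 1; c[2] = 2×1 + -1×1 + 3×1 = 4; c[3] = -1×1 + 3×1 = 2; c[4] = 3×1 = 3. Result coefficients: [2, 1, 4, 2, 3] → 3t^4 + 2t^3 + 4t^2 + t + 2

3t^4 + 2t^3 + 4t^2 + t + 2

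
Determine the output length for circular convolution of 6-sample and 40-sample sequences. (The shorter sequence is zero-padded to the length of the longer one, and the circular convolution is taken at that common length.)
Circular convolution (zero-padding the shorter input) has length max(m, n) = max(6, 40) = 40

40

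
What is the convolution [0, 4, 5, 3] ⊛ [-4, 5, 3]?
y[0] = 0×-4 = 0; y[1] = 0×5 + 4×-4 = -16; y[2] = 0×3 + 4×5 + 5×-4 = 0; y[3] = 4×3 + 5×5 + 3×-4 = 25; y[4] = 5×3 + 3×5 = 30; y[5] = 3×3 = 9

[0, -16, 0, 25, 30, 9]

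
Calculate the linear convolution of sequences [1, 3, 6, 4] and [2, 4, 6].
y[0] = 1×2 = 2; y[1] = 1×4 + 3×2 = 10; y[2] = 1×6 + 3×4 + 6×2 = 30; y[3] = 3×6 + 6×4 + 4×2 = 50; y[4] = 6×6 + 4×4 = 52; y[5] = 4×6 = 24

[2, 10, 30, 50, 52, 24]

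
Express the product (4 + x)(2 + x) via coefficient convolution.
Ascending coefficients: a = [4, 1], b = [2, 1]. c[0] = 4×2 = 8; c[1] = 4×1 + 1×2 = 6; c[2] = 1×1 = 1. Result coefficients: [8, 6, 1] → 8 + 6x + x^2

8 + 6x + x^2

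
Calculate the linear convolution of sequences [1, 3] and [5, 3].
y[0] = 1×5 = 5; y[1] = 1×3 + 3×5 = 18; y[2] = 3×3 = 9

[5, 18, 9]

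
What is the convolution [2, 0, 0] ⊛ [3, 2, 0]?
y[0] = 2×3 = 6; y[1] = 2×2 + 0×3 = 4; y[2] = 2×0 + 0×2 + 0×3 = 0; y[3] = 0×0 + 0×2 = 0; y[4] = 0×0 = 0

[6, 4, 0, 0, 0]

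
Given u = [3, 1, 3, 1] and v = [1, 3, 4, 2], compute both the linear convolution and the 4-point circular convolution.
Linear: y_lin[0] = 3×1 = 3; y_lin[1] = 3×3 + 1×1 = 10; y_lin[2] = 3×4 + 1×3 + 3×1 = 18; y_lin[3] = 3×2 + 1×4 + 3×3 + 1×1 = 20; y_lin[4] = 1×2 + 3×4 + 1×3 = 17; y_lin[5] = 3×2 + 1×4 = 10; y_lin[6] = 1×2 = 2 → [3, 10, 18, 20, 17, 10, 2]. Circular (length 4): y[0] = 3×1 + 1×2 + 3×4 + 1×3 = 20; y[1] = 3×3 + 1×1 + 3×2 + 1×4 = 20; y[2] = 3×4 + 1×3 + 3×1 + 1×2 = 20; y[3] = 3×2 + 1×4 + 3×3 + 1×1 = 20 → [20, 20, 20, 20]

Linear: [3, 10, 18, 20, 17, 10, 2], Circular: [20, 20, 20, 20]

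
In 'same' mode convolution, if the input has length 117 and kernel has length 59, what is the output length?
'Same' mode returns an output with the same length as the input: 117

117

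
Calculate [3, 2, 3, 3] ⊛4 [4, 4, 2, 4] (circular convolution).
Use y[k] = Σ_j a[j]·b[(k-j) mod 4]. y[0] = 3×4 + 2×4 + 3×2 + 3×4 = 38; y[1] = 3×4 + 2×4 + 3×4 + 3×2 = 38; y[2] = 3×2 + 2×4 + 3×4 + 3×4 = 38; y[3] = 3×4 + 2×2 + 3×4 + 3×4 = 40. Result: [38, 38, 38, 40]

[38, 38, 38, 40]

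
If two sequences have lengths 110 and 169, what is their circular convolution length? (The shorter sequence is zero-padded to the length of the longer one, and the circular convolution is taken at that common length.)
Circular convolution (zero-padding the shorter input) has length max(m, n) = max(110, 169) = 169

169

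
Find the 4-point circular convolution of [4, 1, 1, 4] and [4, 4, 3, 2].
Use y[k] = Σ_j a[j]·b[(k-j) mod 4]. y[0] = 4×4 + 1×2 + 1×3 + 4×4 = 37; y[1] = 4×4 + 1×4 + 1×2 + 4×3 = 34; y[2] = 4×3 + 1×4 + 1×4 + 4×2 = 28; y[3] = 4×2 + 1×3 + 1×4 + 4×4 = 31. Result: [37, 34, 28, 31]

[37, 34, 28, 31]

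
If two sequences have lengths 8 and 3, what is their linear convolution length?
Linear/full convolution length: m + n - 1 = 8 + 3 - 1 = 10

10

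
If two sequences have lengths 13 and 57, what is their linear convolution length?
Linear/full convolution length: m + n - 1 = 13 + 57 - 1 = 69

69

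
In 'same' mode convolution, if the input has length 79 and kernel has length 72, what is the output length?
'Same' mode returns an output with the same length as the input: 79

79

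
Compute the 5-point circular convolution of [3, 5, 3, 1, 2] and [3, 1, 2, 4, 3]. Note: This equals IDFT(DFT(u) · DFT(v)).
Either evaluate y[k] = Σ_j u[j]·v[(k-j) mod 5] directly, or use IDFT(DFT(u) · DFT(v)). y[0] = 3×3 + 5×3 + 3×4 + 1×2 + 2×1 = 40; y[1] = 3×1 + 5×3 + 3×3 + 1×4 + 2×2 = 35; y[2] = 3×2 + 5×1 + 3×3 + 1×3 + 2×4 = 31; y[3] = 3×4 + 5×2 + 3×1 + 1×3 + 2×3 = 34; y[4] = 3×3 + 5×4 + 3×2 + 1×1 + 2×3 = 42. Result: [40, 35, 31, 34, 42]

[40, 35, 31, 34, 42]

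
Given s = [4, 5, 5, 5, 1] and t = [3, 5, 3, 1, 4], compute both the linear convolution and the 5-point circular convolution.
Linear: y_lin[0] = 4×3 = 12; y_lin[1] = 4×5 + 5×3 = 35; y_lin[2] = 4×3 + 5×5 + 5×3 = 52; y_lin[3] = 4×1 + 5×3 + 5×5 + 5×3 = 59; y_lin[4] = 4×4 + 5×1 + 5×3 + 5×5 + 1×3 = 64; y_lin[5] = 5×4 + 5×1 + 5×3 + 1×5 = 45; y_lin[6] = 5×4 + 5×1 + 1×3 = 28; y_lin[7] = 5×4 + 1×1 = 21; y_lin[8] = 1×4 = 4 → [12, 35, 52, 59, 64, 45, 28, 21, 4]. Circular (length 5): y[0] = 4×3 + 5×4 + 5×1 + 5×3 + 1×5 = 57; y[1] = 4×5 + 5×3 + 5×4 + 5×1 + 1×3 = 63; y[2] = 4×3 + 5×5 + 5×3 + 5×4 + 1×1 = 73; y[3] = 4×1 + 5×3 + 5×5 + 5×3 + 1×4 = 63; y[4] = 4×4 + 5×1 + 5×3 + 5×5 + 1×3 = 64 → [57, 63, 73, 63, 64]

Linear: [12, 35, 52, 59, 64, 45, 28, 21, 4], Circular: [57, 63, 73, 63, 64]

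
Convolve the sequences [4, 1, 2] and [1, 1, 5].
y[0] = 4×1 = 4; y[1] = 4×1 + 1×1 = 5; y[2] = 4×5 + 1×1 + 2×1 = 23; y[3] = 1×5 + 2×1 = 7; y[4] = 2×5 = 10

[4, 5, 23, 7, 10]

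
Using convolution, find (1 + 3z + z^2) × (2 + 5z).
Ascending coefficients: a = [1, 3, 1], b = [2, 5]. c[0] = 1×2 = 2; c[1] = 1×5 + 3×2 = 11; c[2] = 3×5 + 1×2 = 17; c[3] = 1×5 = 5. Result coefficients: [2, 11, 17, 5] → 2 + 11z + 17z^2 + 5z^3

2 + 11z + 17z^2 + 5z^3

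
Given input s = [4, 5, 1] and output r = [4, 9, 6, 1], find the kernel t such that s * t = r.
Output length 4 = len(s) + len(t) - 1 ⇒ len(t) = 2. Solve t forward using t[k] = (r[k] - Σ_{i≥1} s[i]·t[k-i]) / s[0]: t[0] = r[0] / s[0] = 4 / 4 = 1; t[1] = (r[1] - 5×1) / s[0] = (9 - 5×1) / 4 = 1. So t = [1, 1]. Forward-check [4, 5, 1] * [1, 1]: r[0] = 4×1 = 4; r[1] = 4×1 + 5×1 = 9; r[2] = 5×1 + 1×1 = 6; r[3] = 1×1 = 1 → [4, 9, 6, 1] ✓

[1, 1]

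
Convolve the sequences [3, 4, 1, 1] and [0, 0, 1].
y[0] = 3×0 = 0; y[1] = 3×0 + 4×0 = 0; y[2] = 3×1 + 4×0 + 1×0 = 3; y[3] = 4×1 + 1×0 + 1×0 = 4; y[4] = 1×1 + 1×0 = 1; y[5] = 1×1 = 1

[0, 0, 3, 4, 1, 1]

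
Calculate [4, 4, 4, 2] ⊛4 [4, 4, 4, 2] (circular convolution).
Use y[k] = Σ_j f[j]·g[(k-j) mod 4]. y[0] = 4×4 + 4×2 + 4×4 + 2×4 = 48; y[1] = 4×4 + 4×4 + 4×2 + 2×4 = 48; y[2] = 4×4 + 4×4 + 4×4 + 2×2 = 52; y[3] = 4×2 + 4×4 + 4×4 + 2×4 = 48. Result: [48, 48, 52, 48]

[48, 48, 52, 48]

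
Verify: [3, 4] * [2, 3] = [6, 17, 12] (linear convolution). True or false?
Recompute linear convolution of [3, 4] and [2, 3]: y[0] = 3×2 = 6; y[1] = 3×3 + 4×2 = 17; y[2] = 4×3 = 12 → [6, 17, 12]. Given [6, 17, 12] matches, so answer: Yes

Yes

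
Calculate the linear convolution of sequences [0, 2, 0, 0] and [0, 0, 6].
y[0] = 0×0 = 0; y[1] = 0×0 + 2×0 = 0; y[2] = 0×6 + 2×0 + 0×0 = 0; y[3] = 2×6 + 0×0 + 0×0 = 12; y[4] = 0×6 + 0×0 = 0; y[5] = 0×6 = 0

[0, 0, 0, 12, 0, 0]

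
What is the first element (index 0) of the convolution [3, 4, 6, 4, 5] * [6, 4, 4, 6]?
Use y[k] = Σ_i a[i]·b[k-i] at k=0. y[0] = 3×6 = 18

18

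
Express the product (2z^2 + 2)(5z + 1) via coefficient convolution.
Ascending coefficients: a = [2, 0, 2], b = [1, 5]. c[0] = 2×1 = 2; c[1] = 2×5 + 0×1 = 10; c[2] = 0×5 + 2×1 = 2; c[3] = 2×5 = 10. Result coefficients: [2, 10, 2, 10] → 10z^3 + 2z^2 + 10z + 2

10z^3 + 2z^2 + 10z + 2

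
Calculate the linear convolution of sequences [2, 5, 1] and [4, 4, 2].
y[0] = 2×4 = 8; y[1] = 2×4 + 5×4 = 28; y[2] = 2×2 + 5×4 + 1×4 = 28; y[3] = 5×2 + 1×4 = 14; y[4] = 1×2 = 2

[8, 28, 28, 14, 2]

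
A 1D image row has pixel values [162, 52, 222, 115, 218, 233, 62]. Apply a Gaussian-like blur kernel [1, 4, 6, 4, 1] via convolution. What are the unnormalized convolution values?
Convolve image row [162, 52, 222, 115, 218, 233, 62] with kernel [1, 4, 6, 4, 1]: y[0] = 162×1 = 162; y[1] = 162×4 + 52×1 = 700; y[2] = 162×6 + 52×4 + 222×1 = 1402; y[3] = 162×4 + 52×6 + 222×4 + 115×1 = 1963; y[4] = 162×1 + 52×4 + 222×6 + 115×4 + 218×1 = 2380; y[5] = 52×1 + 222×4 + 115×6 + 218×4 + 233×1 = 2735; y[6] = 222×1 + 115×4 + 218×6 + 233×4 + 62×1 = 2984; y[7] = 115×1 + 218×4 + 233×6 + 62×4 = 2633; y[8] = 218×1 + 233×4 + 62×6 = 1522; y[9] = 233×1 + 62×4 = 481; y[10] = 62×1 = 62 → [162, 700, 1402, 1963, 2380, 2735, 2984, 2633, 1522, 481, 62]. Normalization factor = sum(kernel) = 16.

[162, 700, 1402, 1963, 2380, 2735, 2984, 2633, 1522, 481, 62]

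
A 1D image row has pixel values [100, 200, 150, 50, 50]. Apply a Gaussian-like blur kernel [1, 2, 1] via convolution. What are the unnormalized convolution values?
Convolve image row [100, 200, 150, 50, 50] with kernel [1, 2, 1]: y[0] = 100×1 = 100; y[1] = 100×2 + 200×1 = 400; y[2] = 100×1 + 200×2 + 150×1 = 650; y[3] = 200×1 + 150×2 + 50×1 = 550; y[4] = 150×1 + 50×2 + 50×1 = 300; y[5] = 50×1 + 50×2 = 150; y[6] = 50×1 = 50 → [100, 400, 650, 550, 300, 150, 50]. Normalization factor = sum(kernel) = 4.

[100, 400, 650, 550, 300, 150, 50]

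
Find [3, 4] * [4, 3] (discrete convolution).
y[0] = 3×4 = 12; y[1] = 3×3 + 4×4 = 25; y[2] = 4×3 = 12

[12, 25, 12]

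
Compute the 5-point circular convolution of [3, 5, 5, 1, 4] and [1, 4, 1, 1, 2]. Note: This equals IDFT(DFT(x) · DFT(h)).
Either evaluate y[k] = Σ_j x[j]·h[(k-j) mod 5] directly, or use IDFT(DFT(x) · DFT(h)). y[0] = 3×1 + 5×2 + 5×1 + 1×1 + 4×4 = 35; y[1] = 3×4 + 5×1 + 5×2 + 1×1 + 4×1 = 32; y[2] = 3×1 + 5×4 + 5×1 + 1×2 + 4×1 = 34; y[3] = 3×1 + 5×1 + 5×4 + 1×1 + 4×2 = 37; y[4] = 3×2 + 5×1 + 5×1 + 1×4 + 4×1 = 24. Result: [35, 32, 34, 37, 24]

[35, 32, 34, 37, 24]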